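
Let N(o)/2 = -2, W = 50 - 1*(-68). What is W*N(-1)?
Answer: -472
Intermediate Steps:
W = 118 (W = 50 + 68 = 118)
N(o) = -4 (N(o) = 2*(-2) = -4)
W*N(-1) = 118*(-4) = -472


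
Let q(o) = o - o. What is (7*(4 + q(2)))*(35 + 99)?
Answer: 3752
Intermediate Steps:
q(o) = 0
(7*(4 + q(2)))*(35 + 99) = (7*(4 + 0))*(35 + 99) = (7*4)*134 = 28*134 = 3752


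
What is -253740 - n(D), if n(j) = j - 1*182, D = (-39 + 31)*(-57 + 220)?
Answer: -252254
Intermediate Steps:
D = -1304 (D = -8*163 = -1304)
n(j) = -182 + j (n(j) = j - 182 = -182 + j)
-253740 - n(D) = -253740 - (-182 - 1304) = -253740 - 1*(-1486) = -253740 + 1486 = -252254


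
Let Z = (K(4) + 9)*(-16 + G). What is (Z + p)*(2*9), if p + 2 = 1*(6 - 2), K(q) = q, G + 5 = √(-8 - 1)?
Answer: -4878 + 702*I ≈ -4878.0 + 702.0*I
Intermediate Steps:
G = -5 + 3*I (G = -5 + √(-8 - 1) = -5 + √(-9) = -5 + 3*I ≈ -5.0 + 3.0*I)
p = 2 (p = -2 + 1*(6 - 2) = -2 + 1*4 = -2 + 4 = 2)
Z = -273 + 39*I (Z = (4 + 9)*(-16 + (-5 + 3*I)) = 13*(-21 + 3*I) = -273 + 39*I ≈ -273.0 + 39.0*I)
(Z + p)*(2*9) = ((-273 + 39*I) + 2)*(2*9) = (-271 + 39*I)*18 = -4878 + 702*I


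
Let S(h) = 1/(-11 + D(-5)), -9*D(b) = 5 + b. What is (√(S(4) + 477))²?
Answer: 5246/11 ≈ 476.91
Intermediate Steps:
D(b) = -5/9 - b/9 (D(b) = -(5 + b)/9 = -5/9 - b/9)
S(h) = -1/11 (S(h) = 1/(-11 + (-5/9 - ⅑*(-5))) = 1/(-11 + (-5/9 + 5/9)) = 1/(-11 + 0) = 1/(-11) = -1/11)
(√(S(4) + 477))² = (√(-1/11 + 477))² = (√(5246/11))² = (√57706/11)² = 5246/11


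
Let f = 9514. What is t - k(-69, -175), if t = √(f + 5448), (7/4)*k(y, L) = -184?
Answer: 736/7 + √14962 ≈ 227.46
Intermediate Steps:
k(y, L) = -736/7 (k(y, L) = (4/7)*(-184) = -736/7)
t = √14962 (t = √(9514 + 5448) = √14962 ≈ 122.32)
t - k(-69, -175) = √14962 - 1*(-736/7) = √14962 + 736/7 = 736/7 + √14962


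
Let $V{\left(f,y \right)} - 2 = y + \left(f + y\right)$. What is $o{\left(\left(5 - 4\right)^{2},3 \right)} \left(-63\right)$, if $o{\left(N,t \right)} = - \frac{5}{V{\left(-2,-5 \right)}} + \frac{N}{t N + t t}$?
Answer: $- \frac{147}{4} \approx -36.75$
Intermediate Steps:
$V{\left(f,y \right)} = 2 + f + 2 y$ ($V{\left(f,y \right)} = 2 + \left(y + \left(f + y\right)\right) = 2 + \left(f + 2 y\right) = 2 + f + 2 y$)
$o{\left(N,t \right)} = \frac{1}{2} + \frac{N}{t^{2} + N t}$ ($o{\left(N,t \right)} = - \frac{5}{2 - 2 + 2 \left(-5\right)} + \frac{N}{t N + t t} = - \frac{5}{2 - 2 - 10} + \frac{N}{N t + t^{2}} = - \frac{5}{-10} + \frac{N}{t^{2} + N t} = \left(-5\right) \left(- \frac{1}{10}\right) + \frac{N}{t^{2} + N t} = \frac{1}{2} + \frac{N}{t^{2} + N t}$)
$o{\left(\left(5 - 4\right)^{2},3 \right)} \left(-63\right) = \frac{3^{2} + 2 \left(5 - 4\right)^{2} + \left(5 - 4\right)^{2} \cdot 3}{2 \cdot 3 \left(\left(5 - 4\right)^{2} + 3\right)} \left(-63\right) = \frac{1}{2} \cdot \frac{1}{3} \frac{1}{1^{2} + 3} \left(9 + 2 \cdot 1^{2} + 1^{2} \cdot 3\right) \left(-63\right) = \frac{1}{2} \cdot \frac{1}{3} \frac{1}{1 + 3} \left(9 + 2 \cdot 1 + 1 \cdot 3\right) \left(-63\right) = \frac{1}{2} \cdot \frac{1}{3} \cdot \frac{1}{4} \left(9 + 2 + 3\right) \left(-63\right) = \frac{1}{2} \cdot \frac{1}{3} \cdot \frac{1}{4} \cdot 14 \left(-63\right) = \frac{7}{12} \left(-63\right) = - \frac{147}{4}$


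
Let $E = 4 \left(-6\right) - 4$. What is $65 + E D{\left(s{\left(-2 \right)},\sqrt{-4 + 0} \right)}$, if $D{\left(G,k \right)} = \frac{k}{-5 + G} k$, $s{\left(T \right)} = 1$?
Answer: $37$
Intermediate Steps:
$E = -28$ ($E = -24 - 4 = -28$)
$D{\left(G,k \right)} = \frac{k^{2}}{-5 + G}$ ($D{\left(G,k \right)} = \frac{k}{-5 + G} k = \frac{k^{2}}{-5 + G}$)
$65 + E D{\left(s{\left(-2 \right)},\sqrt{-4 + 0} \right)} = 65 - 28 \frac{\left(\sqrt{-4 + 0}\right)^{2}}{-5 + 1} = 65 - 28 \frac{\left(\sqrt{-4}\right)^{2}}{-4} = 65 - 28 \left(2 i\right)^{2} \left(- \frac{1}{4}\right) = 65 - 28 \left(\left(-4\right) \left(- \frac{1}{4}\right)\right) = 65 - 28 = 37$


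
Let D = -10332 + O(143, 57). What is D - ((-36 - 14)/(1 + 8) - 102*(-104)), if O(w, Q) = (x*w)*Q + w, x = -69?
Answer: -5248894/9 ≈ -5.8321e+5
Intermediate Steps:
O(w, Q) = w - 69*Q*w (O(w, Q) = (-69*w)*Q + w = -69*Q*w + w = w - 69*Q*w)
D = -572608 (D = -10332 + 143*(1 - 69*57) = -10332 + 143*(1 - 3933) = -10332 + 143*(-3932) = -10332 - 562276 = -572608)
D - ((-36 - 14)/(1 + 8) - 102*(-104)) = -572608 - ((-36 - 14)/(1 + 8) - 102*(-104)) = -572608 - (-50/9 + 10608) = -572608 - 1*95422/9 = -572608 - 95422/9 = -5248894/9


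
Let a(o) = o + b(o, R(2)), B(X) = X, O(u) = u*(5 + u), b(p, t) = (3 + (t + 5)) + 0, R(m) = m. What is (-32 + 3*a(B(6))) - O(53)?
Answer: -3058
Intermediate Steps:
b(p, t) = 8 + t (b(p, t) = (3 + (5 + t)) + 0 = (8 + t) + 0 = 8 + t)
a(o) = 10 + o (a(o) = o + (8 + 2) = o + 10 = 10 + o)
(-32 + 3*a(B(6))) - O(53) = (-32 + 3*(10 + 6)) - 53*(5 + 53) = (-32 + 3*16) - 53*58 = (-32 + 48) - 1*3074 = 16 - 3074 = -3058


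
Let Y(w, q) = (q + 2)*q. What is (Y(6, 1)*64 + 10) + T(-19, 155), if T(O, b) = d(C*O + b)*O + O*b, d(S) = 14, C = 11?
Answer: -3009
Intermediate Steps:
Y(w, q) = q*(2 + q) (Y(w, q) = (2 + q)*q = q*(2 + q))
T(O, b) = 14*O + O*b
(Y(6, 1)*64 + 10) + T(-19, 155) = ((1*(2 + 1))*64 + 10) - 19*(14 + 155) = ((1*3)*64 + 10) - 19*169 = (3*64 + 10) - 3211 = (192 + 10) - 3211 = 202 - 3211 = -3009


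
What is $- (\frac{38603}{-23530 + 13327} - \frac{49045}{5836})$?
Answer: $\frac{725693243}{59544708} \approx 12.187$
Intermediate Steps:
$- (\frac{38603}{-23530 + 13327} - \frac{49045}{5836}) = - (\frac{38603}{-10203} - \frac{49045}{5836}) = - (38603 \left(- \frac{1}{10203}\right) - \frac{49045}{5836}) = - (- \frac{38603}{10203} - \frac{49045}{5836}) = \left(-1\right) \left(- \frac{725693243}{59544708}\right) = \frac{725693243}{59544708}$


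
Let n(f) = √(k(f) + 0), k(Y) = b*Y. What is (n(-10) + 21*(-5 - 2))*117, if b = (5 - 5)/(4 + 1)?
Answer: -17199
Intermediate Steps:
b = 0 (b = 0/5 = 0*(⅕) = 0)
k(Y) = 0 (k(Y) = 0*Y = 0)
n(f) = 0 (n(f) = √(0 + 0) = √0 = 0)
(n(-10) + 21*(-5 - 2))*117 = (0 + 21*(-5 - 2))*117 = (0 + 21*(-7))*117 = (0 - 147)*117 = -147*117 = -17199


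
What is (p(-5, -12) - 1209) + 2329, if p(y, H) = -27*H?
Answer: 1444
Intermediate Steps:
(p(-5, -12) - 1209) + 2329 = (-27*(-12) - 1209) + 2329 = (324 - 1209) + 2329 = -885 + 2329 = 1444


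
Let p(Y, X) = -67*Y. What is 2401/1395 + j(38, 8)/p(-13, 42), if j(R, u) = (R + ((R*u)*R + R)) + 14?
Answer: 18331861/1215045 ≈ 15.087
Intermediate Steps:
j(R, u) = 14 + 2*R + u*R² (j(R, u) = (R + (u*R² + R)) + 14 = (R + (R + u*R²)) + 14 = (2*R + u*R²) + 14 = 14 + 2*R + u*R²)
2401/1395 + j(38, 8)/p(-13, 42) = 2401/1395 + (14 + 2*38 + 8*38²)/((-67*(-13))) = 2401*(1/1395) + (14 + 76 + 8*1444)/871 = 2401/1395 + (14 + 76 + 11552)*(1/871) = 2401/1395 + 11642*(1/871) = 2401/1395 + 11642/871 = 18331861/1215045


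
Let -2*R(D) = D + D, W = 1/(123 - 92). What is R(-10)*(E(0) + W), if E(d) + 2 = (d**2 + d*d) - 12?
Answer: -4330/31 ≈ -139.68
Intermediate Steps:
E(d) = -14 + 2*d**2 (E(d) = -2 + ((d**2 + d*d) - 12) = -2 + ((d**2 + d**2) - 12) = -2 + (2*d**2 - 12) = -2 + (-12 + 2*d**2) = -14 + 2*d**2)
W = 1/31 ≈ 0.032258
R(D) = -D (R(D) = -(D + D)/2 = -D)
R(-10)*(E(0) + W) = (-1*(-10))*((-14 + 2*0**2) + 1/31) = 10*((-14 + 2*0) + 1/31) = 10*((-14 + 0) + 1/31) = 10*(-14 + 1/31) = 10*(-433/31) = -4330/31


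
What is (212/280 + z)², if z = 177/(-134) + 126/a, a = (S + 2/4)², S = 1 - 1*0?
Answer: 16899480004/5499025 ≈ 3073.2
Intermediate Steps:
S = 1 (S = 1 + 0 = 1)
a = 9/4 (a = (1 + 2/4)² = (1 + 2*(¼))² = (1 + ½)² = (3/2)² = 9/4 ≈ 2.2500)
z = 7327/134 (z = 177/(-134) + 126/(9/4) = 177*(-1/134) + 126*(4/9) = -177/134 + 56 = 7327/134 ≈ 54.679)
(212/280 + z)² = (212/280 + 7327/134)² = (212*(1/280) + 7327/134)² = (53/70 + 7327/134)² = (129998/2345)² = 16899480004/5499025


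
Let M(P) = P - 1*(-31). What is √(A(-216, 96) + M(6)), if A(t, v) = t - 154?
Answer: 3*I*√37 ≈ 18.248*I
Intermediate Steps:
A(t, v) = -154 + t
M(P) = 31 + P (M(P) = P + 31 = 31 + P)
√(A(-216, 96) + M(6)) = √((-154 - 216) + (31 + 6)) = √(-370 + 37) = √(-333) = 3*I*√37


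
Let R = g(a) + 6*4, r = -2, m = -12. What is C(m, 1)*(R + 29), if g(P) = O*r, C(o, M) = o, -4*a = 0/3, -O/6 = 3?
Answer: -1068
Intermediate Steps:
O = -18 (O = -6*3 = -18)
a = 0 (a = -0/3 = -¼*0 = 0)
g(P) = 36 (g(P) = -18*(-2) = 36)
R = 60 (R = 36 + 6*4 = 36 + 24 = 60)
C(m, 1)*(R + 29) = -12*(60 + 29) = -12*89 = -1068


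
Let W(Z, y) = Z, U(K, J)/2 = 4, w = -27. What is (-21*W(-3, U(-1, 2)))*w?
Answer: -1701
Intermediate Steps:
U(K, J) = 8 (U(K, J) = 2*4 = 8)
(-21*W(-3, U(-1, 2)))*w = -21*(-3)*(-27) = 63*(-27) = -1701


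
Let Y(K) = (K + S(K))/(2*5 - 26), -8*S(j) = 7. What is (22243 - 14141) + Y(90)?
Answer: 1036343/128 ≈ 8096.4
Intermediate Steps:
S(j) = -7/8 (S(j) = -⅛*7 = -7/8)
Y(K) = 7/128 - K/16 (Y(K) = (K - 7/8)/(2*5 - 26) = (-7/8 + K)/(10 - 26) = (-7/8 + K)/(-16) = (-7/8 + K)*(-1/16) = 7/128 - K/16)
(22243 - 14141) + Y(90) = (22243 - 14141) + (7/128 - 1/16*90) = 8102 + (7/128 - 45/8) = 8102 - 713/128 = 1036343/128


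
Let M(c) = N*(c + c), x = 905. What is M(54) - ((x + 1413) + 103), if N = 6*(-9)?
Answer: -8253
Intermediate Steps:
N = -54
M(c) = -108*c (M(c) = -54*(c + c) = -108*c)
M(54) - ((x + 1413) + 103) = -108*54 - ((905 + 1413) + 103) = -5832 - (2318 + 103) = -5832 - 1*2421 = -5832 - 2421 = -8253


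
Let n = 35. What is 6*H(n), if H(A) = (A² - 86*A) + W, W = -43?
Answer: -10968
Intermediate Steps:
H(A) = -43 + A² - 86*A (H(A) = (A² - 86*A) - 43 = -43 + A² - 86*A)
6*H(n) = 6*(-43 + 35² - 86*35) = 6*(-43 + 1225 - 3010) = 6*(-1828) = -10968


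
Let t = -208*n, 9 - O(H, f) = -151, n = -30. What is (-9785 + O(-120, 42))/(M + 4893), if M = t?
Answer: -9625/11133 ≈ -0.86455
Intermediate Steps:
O(H, f) = 160 (O(H, f) = 9 - 1*(-151) = 9 + 151 = 160)
t = 6240 (t = -208*(-30) = 6240)
M = 6240
(-9785 + O(-120, 42))/(M + 4893) = (-9785 + 160)/(6240 + 4893) = -9625/11133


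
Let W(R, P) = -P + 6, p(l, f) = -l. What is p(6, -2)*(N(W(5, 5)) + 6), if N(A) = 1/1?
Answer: -42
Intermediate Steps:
W(R, P) = 6 - P
N(A) = 1
p(6, -2)*(N(W(5, 5)) + 6) = (-1*6)*(1 + 6) = -6*7 = -42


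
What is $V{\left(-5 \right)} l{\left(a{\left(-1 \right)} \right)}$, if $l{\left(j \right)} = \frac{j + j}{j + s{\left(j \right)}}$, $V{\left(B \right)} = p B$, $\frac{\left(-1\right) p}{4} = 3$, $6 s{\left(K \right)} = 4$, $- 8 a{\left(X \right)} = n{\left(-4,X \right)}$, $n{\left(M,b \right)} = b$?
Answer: $\frac{360}{19} \approx 18.947$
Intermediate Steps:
$a{\left(X \right)} = - \frac{X}{8}$
$s{\left(K \right)} = \frac{2}{3}$ ($s{\left(K \right)} = \frac{1}{6} \cdot 4 = \frac{2}{3}$)
$p = -12$ ($p = \left(-4\right) 3 = -12$)
$V{\left(B \right)} = - 12 B$
$l{\left(j \right)} = \frac{2 j}{\frac{2}{3} + j}$ ($l{\left(j \right)} = \frac{j + j}{j + \frac{2}{3}} = \frac{2 j}{\frac{2}{3} + j}$)
$V{\left(-5 \right)} l{\left(a{\left(-1 \right)} \right)} = \left(-12\right) \left(-5\right) \frac{6 \left(\left(- \frac{1}{8}\right) \left(-1\right)\right)}{2 + 3 \left(\left(- \frac{1}{8}\right) \left(-1\right)\right)} = 60 \cdot 6 \cdot \frac{1}{8} \frac{1}{2 + 3 \cdot \frac{1}{8}} = 60 \cdot 6 \cdot \frac{1}{8} \frac{1}{2 + \frac{3}{8}} = 60 \cdot 6 \cdot \frac{1}{8} \frac{1}{\frac{19}{8}} = 60 \cdot 6 \cdot \frac{1}{8} \cdot \frac{8}{19} = 60 \cdot \frac{6}{19} = \frac{360}{19}$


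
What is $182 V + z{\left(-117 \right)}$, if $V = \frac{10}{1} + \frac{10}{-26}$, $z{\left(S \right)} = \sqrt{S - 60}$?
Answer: $1750 + i \sqrt{177} \approx 1750.0 + 13.304 i$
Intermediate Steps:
$z{\left(S \right)} = \sqrt{-60 + S}$
$V = \frac{125}{13}$ ($V = 10 \cdot 1 + 10 \left(- \frac{1}{26}\right) = 10 - \frac{5}{13} = \frac{125}{13} \approx 9.6154$)
$182 V + z{\left(-117 \right)} = 182 \cdot \frac{125}{13} + \sqrt{-60 - 117} = 1750 + \sqrt{-177} = 1750 + i \sqrt{177}$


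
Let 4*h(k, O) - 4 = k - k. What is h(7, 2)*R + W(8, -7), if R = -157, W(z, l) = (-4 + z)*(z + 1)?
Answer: -121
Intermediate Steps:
W(z, l) = (1 + z)*(-4 + z) (W(z, l) = (-4 + z)*(1 + z) = (1 + z)*(-4 + z))
h(k, O) = 1 (h(k, O) = 1 + (k - k)/4 = 1 + (¼)*0 = 1 + 0 = 1)
h(7, 2)*R + W(8, -7) = 1*(-157) + (-4 + 8² - 3*8) = -157 + (-4 + 64 - 24) = -157 + 36 = -121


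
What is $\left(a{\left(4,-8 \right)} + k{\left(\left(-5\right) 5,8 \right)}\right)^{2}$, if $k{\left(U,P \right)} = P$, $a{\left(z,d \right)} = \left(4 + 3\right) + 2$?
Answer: $289$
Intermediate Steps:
$a{\left(z,d \right)} = 9$ ($a{\left(z,d \right)} = 7 + 2 = 9$)
$\left(a{\left(4,-8 \right)} + k{\left(\left(-5\right) 5,8 \right)}\right)^{2} = \left(9 + 8\right)^{2} = 17^{2} = 289$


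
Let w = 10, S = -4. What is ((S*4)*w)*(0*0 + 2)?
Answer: -320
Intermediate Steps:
((S*4)*w)*(0*0 + 2) = (-4*4*10)*(0*0 + 2) = (-16*10)*(0 + 2) = -160*2 = -320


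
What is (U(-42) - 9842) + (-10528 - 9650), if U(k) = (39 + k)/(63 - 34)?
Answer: -870583/29 ≈ -30020.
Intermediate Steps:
U(k) = 39/29 + k/29 (U(k) = (39 + k)/29 = (39 + k)*(1/29) = 39/29 + k/29)
(U(-42) - 9842) + (-10528 - 9650) = ((39/29 + (1/29)*(-42)) - 9842) + (-10528 - 9650) = ((39/29 - 42/29) - 9842) - 20178 = (-3/29 - 9842) - 20178 = -285421/29 - 20178 = -870583/29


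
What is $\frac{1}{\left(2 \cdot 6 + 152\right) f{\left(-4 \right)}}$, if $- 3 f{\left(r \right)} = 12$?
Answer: $- \frac{1}{656} \approx -0.0015244$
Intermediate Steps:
$f{\left(r \right)} = -4$ ($f{\left(r \right)} = \left(- \frac{1}{3}\right) 12 = -4$)
$\frac{1}{\left(2 \cdot 6 + 152\right) f{\left(-4 \right)}} = \frac{1}{\left(2 \cdot 6 + 152\right) \left(-4\right)} = \frac{1}{\left(12 + 152\right) \left(-4\right)} = \frac{1}{164 \left(-4\right)} = \frac{1}{-656} = - \frac{1}{656}$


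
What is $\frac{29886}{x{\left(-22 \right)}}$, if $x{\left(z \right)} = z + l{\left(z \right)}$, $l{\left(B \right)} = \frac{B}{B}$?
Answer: $- \frac{9962}{7} \approx -1423.1$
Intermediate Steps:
$l{\left(B \right)} = 1$
$x{\left(z \right)} = 1 + z$ ($x{\left(z \right)} = z + 1 = 1 + z$)
$\frac{29886}{x{\left(-22 \right)}} = \frac{29886}{1 - 22} = \frac{29886}{-21} = 29886 \left(- \frac{1}{21}\right) = - \frac{9962}{7}$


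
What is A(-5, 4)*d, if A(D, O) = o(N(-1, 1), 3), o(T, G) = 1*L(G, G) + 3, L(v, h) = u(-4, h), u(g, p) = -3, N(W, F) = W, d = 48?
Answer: 0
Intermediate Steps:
L(v, h) = -3
o(T, G) = 0 (o(T, G) = 1*(-3) + 3 = -3 + 3 = 0)
A(D, O) = 0
A(-5, 4)*d = 0*48 = 0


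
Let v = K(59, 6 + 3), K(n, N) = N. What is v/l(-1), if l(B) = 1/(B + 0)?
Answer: -9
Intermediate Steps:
l(B) = 1/B
v = 9 (v = 6 + 3 = 9)
v/l(-1) = 9/1/(-1) = 9/(-1) = -1*9 = -9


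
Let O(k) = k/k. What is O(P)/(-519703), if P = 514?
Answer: -1/519703 ≈ -1.9242e-6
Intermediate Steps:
O(k) = 1
O(P)/(-519703) = 1/(-519703) = 1*(-1/519703) = -1/519703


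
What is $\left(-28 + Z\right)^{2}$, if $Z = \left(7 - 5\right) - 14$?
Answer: $1600$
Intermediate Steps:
$Z = -12$ ($Z = 2 - 14 = -12$)
$\left(-28 + Z\right)^{2} = \left(-28 - 12\right)^{2} = \left(-40\right)^{2} = 1600$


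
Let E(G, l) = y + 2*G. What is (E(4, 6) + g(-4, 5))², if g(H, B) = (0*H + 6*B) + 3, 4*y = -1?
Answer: 26569/16 ≈ 1660.6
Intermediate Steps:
y = -¼ (y = (¼)*(-1) = -¼ ≈ -0.25000)
g(H, B) = 3 + 6*B (g(H, B) = (0 + 6*B) + 3 = 6*B + 3 = 3 + 6*B)
E(G, l) = -¼ + 2*G
(E(4, 6) + g(-4, 5))² = ((-¼ + 2*4) + (3 + 6*5))² = ((-¼ + 8) + (3 + 30))² = (31/4 + 33)² = (163/4)² = 26569/16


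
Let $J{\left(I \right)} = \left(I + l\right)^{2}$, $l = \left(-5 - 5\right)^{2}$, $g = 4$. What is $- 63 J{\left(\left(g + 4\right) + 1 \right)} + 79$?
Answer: $-748424$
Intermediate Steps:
$l = 100$ ($l = \left(-10\right)^{2} = 100$)
$J{\left(I \right)} = \left(100 + I\right)^{2}$ ($J{\left(I \right)} = \left(I + 100\right)^{2} = \left(100 + I\right)^{2}$)
$- 63 J{\left(\left(g + 4\right) + 1 \right)} + 79 = - 63 \left(100 + \left(\left(4 + 4\right) + 1\right)\right)^{2} + 79 = - 63 \left(100 + \left(8 + 1\right)\right)^{2} + 79 = - 63 \left(100 + 9\right)^{2} + 79 = - 63 \cdot 109^{2} + 79 = \left(-63\right) 11881 + 79 = -748503 + 79 = -748424$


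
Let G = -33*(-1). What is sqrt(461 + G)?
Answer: sqrt(494) ≈ 22.226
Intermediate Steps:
G = 33
sqrt(461 + G) = sqrt(461 + 33) = sqrt(494)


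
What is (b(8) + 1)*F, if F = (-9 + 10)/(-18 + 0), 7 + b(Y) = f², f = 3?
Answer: -⅙ ≈ -0.16667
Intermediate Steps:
b(Y) = 2 (b(Y) = -7 + 3² = -7 + 9 = 2)
F = -1/18 (F = 1/(-18) = 1*(-1/18) = -1/18 ≈ -0.055556)
(b(8) + 1)*F = (2 + 1)*(-1/18) = 3*(-1/18) = -⅙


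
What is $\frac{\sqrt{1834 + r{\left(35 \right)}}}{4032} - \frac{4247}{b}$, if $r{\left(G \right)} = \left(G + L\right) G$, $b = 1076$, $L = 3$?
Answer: $- \frac{4247}{1076} + \frac{\sqrt{791}}{2016} \approx -3.9331$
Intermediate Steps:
$r{\left(G \right)} = G \left(3 + G\right)$ ($r{\left(G \right)} = \left(G + 3\right) G = \left(3 + G\right) G = G \left(3 + G\right)$)
$\frac{\sqrt{1834 + r{\left(35 \right)}}}{4032} - \frac{4247}{b} = \frac{\sqrt{1834 + 35 \left(3 + 35\right)}}{4032} - \frac{4247}{1076} = \sqrt{1834 + 35 \cdot 38} \cdot \frac{1}{4032} - \frac{4247}{1076} = \sqrt{1834 + 1330} \cdot \frac{1}{4032} - \frac{4247}{1076} = \sqrt{3164} \cdot \frac{1}{4032} - \frac{4247}{1076} = 2 \sqrt{791} \cdot \frac{1}{4032} - \frac{4247}{1076} = \frac{\sqrt{791}}{2016} - \frac{4247}{1076} = - \frac{4247}{1076} + \frac{\sqrt{791}}{2016}$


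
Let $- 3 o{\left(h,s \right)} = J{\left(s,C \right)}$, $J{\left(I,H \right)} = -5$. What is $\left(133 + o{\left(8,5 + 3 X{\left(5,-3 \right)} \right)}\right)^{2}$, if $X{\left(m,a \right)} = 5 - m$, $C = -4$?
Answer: $\frac{163216}{9} \approx 18135.0$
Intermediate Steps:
$o{\left(h,s \right)} = \frac{5}{3}$ ($o{\left(h,s \right)} = \left(- \frac{1}{3}\right) \left(-5\right) = \frac{5}{3}$)
$\left(133 + o{\left(8,5 + 3 X{\left(5,-3 \right)} \right)}\right)^{2} = \left(133 + \frac{5}{3}\right)^{2} = \left(\frac{404}{3}\right)^{2} = \frac{163216}{9}$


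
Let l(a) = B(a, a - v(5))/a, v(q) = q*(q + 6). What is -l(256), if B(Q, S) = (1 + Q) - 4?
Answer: -253/256 ≈ -0.98828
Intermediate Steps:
v(q) = q*(6 + q)
B(Q, S) = -3 + Q
l(a) = (-3 + a)/a
-l(256) = -(-3 + 256)/256 = -253/256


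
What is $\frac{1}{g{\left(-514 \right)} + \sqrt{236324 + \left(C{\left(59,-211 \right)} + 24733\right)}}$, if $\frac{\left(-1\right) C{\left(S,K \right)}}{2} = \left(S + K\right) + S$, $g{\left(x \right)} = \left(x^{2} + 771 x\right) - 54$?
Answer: $- \frac{132152}{17463889861} - \frac{3 \sqrt{29027}}{17463889861} \approx -7.5964 \cdot 10^{-6}$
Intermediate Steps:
$g{\left(x \right)} = -54 + x^{2} + 771 x$
$C{\left(S,K \right)} = - 4 S - 2 K$ ($C{\left(S,K \right)} = - 2 \left(\left(S + K\right) + S\right) = - 2 \left(\left(K + S\right) + S\right) = - 2 \left(K + 2 S\right) = - 4 S - 2 K$)
$\frac{1}{g{\left(-514 \right)} + \sqrt{236324 + \left(C{\left(59,-211 \right)} + 24733\right)}} = \frac{1}{\left(-54 + \left(-514\right)^{2} + 771 \left(-514\right)\right) + \sqrt{236324 + \left(\left(\left(-4\right) 59 - -422\right) + 24733\right)}} = \frac{1}{\left(-54 + 264196 - 396294\right) + \sqrt{236324 + \left(\left(-236 + 422\right) + 24733\right)}} = \frac{1}{-132152 + \sqrt{236324 + \left(186 + 24733\right)}} = \frac{1}{-132152 + \sqrt{236324 + 24919}} = \frac{1}{-132152 + \sqrt{261243}} = \frac{1}{-132152 + 3 \sqrt{29027}}$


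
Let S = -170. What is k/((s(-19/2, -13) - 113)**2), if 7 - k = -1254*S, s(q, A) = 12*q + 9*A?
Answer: -213173/118336 ≈ -1.8014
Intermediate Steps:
s(q, A) = 9*A + 12*q
k = -213173 (k = 7 - (-1254)*(-170) = 7 - 1*213180 = 7 - 213180 = -213173)
k/((s(-19/2, -13) - 113)**2) = -213173/((9*(-13) + 12*(-19/2)) - 113)**2 = -213173/((-117 + 12*(-19*1/2)) - 113)**2 = -213173/((-117 + 12*(-19/2)) - 113)**2 = -213173/((-117 - 114) - 113)**2 = -213173/(-231 - 113)**2 = -213173/((-344)**2) = -213173/118336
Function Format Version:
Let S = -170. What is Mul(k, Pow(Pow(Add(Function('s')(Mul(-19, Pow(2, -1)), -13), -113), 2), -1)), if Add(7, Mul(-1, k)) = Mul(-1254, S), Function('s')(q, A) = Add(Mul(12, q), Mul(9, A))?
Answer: Rational(-213173, 118336) ≈ -1.8014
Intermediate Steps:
Function('s')(q, A) = Add(Mul(9, A), Mul(12, q))
k = -213173 (k = Add(7, Mul(-1, Mul(-1254, -170))) = Add(7, Mul(-1, 213180)) = Add(7, -213180) = -213173)
Mul(k, Pow(Pow(Add(Function('s')(Mul(-19, Pow(2, -1)), -13), -113), 2), -1)) = Mul(-213173, Pow(Pow(Add(Add(Mul(9, -13), Mul(12, Mul(-19, Pow(2, -1)))), -113), 2), -1)) = Mul(-213173, Pow(Pow(Add(Add(-117, Mul(12, Mul(-19, Rational(1, 2)))), -113), 2), -1)) = Mul(-213173, Pow(Pow(Add(Add(-117, Mul(12, Rational(-19, 2))), -113), 2), -1)) = Mul(-213173, Pow(Pow(Add(Add(-117, -114), -113), 2), -1)) = Mul(-213173, Pow(Pow(Add(-231, -113), 2), -1)) = Mul(-213173, Pow(Pow(-344, 2), -1)) = Mul(-213173, Pow(118336, -1)) = Mul(-213173, Rational(1, 118336)) = Rational(-213173, 118336)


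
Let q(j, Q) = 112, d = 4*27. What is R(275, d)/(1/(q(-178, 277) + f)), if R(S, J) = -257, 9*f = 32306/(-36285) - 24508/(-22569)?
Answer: -70728768939134/2456748495 ≈ -28790.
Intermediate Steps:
f = 53386222/2456748495 (f = (32306/(-36285) - 24508/(-22569))/9 = (32306*(-1/36285) - 24508*(-1/22569))/9 = (-32306/36285 + 24508/22569)/9 = (⅑)*(53386222/272972055) = 53386222/2456748495 ≈ 0.021730)
d = 108
R(275, d)/(1/(q(-178, 277) + f)) = -257/(1/(112 + 53386222/2456748495)) = -257/(1/(275209217662/2456748495)) = -257/2456748495/275209217662 = -257*275209217662/2456748495 = -70728768939134/2456748495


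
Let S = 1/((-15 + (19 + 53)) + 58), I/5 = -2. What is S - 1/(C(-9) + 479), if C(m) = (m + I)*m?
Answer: 107/14950 ≈ 0.0071572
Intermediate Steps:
I = -10 (I = 5*(-2) = -10)
C(m) = m*(-10 + m) (C(m) = (m - 10)*m = (-10 + m)*m = m*(-10 + m))
S = 1/115 (S = 1/((-15 + 72) + 58) = 1/(57 + 58) = 1/115 ≈ 0.0086956)
S - 1/(C(-9) + 479) = 1/115 - 1/(-9*(-10 - 9) + 479) = 1/115 - 1/(-9*(-19) + 479) = 1/115 - 1/(171 + 479) = 1/115 - 1/650 = 107/14950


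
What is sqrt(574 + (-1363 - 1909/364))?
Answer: I*sqrt(26308555)/182 ≈ 28.182*I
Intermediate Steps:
sqrt(574 + (-1363 - 1909/364)) = sqrt(574 - 498041/364) = sqrt(-289105/364) = I*sqrt(26308555)/182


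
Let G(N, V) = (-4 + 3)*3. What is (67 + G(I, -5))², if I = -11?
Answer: 4096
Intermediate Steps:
G(N, V) = -3 (G(N, V) = -1*3 = -3)
(67 + G(I, -5))² = (67 - 3)² = 64² = 4096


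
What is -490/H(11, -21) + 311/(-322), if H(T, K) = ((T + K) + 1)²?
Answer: -182971/26082 ≈ -7.0152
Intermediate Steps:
H(T, K) = (1 + K + T)² (H(T, K) = ((K + T) + 1)² = (1 + K + T)²)
-490/H(11, -21) + 311/(-322) = -490/(1 - 21 + 11)² + 311/(-322) = -490/((-9)²) + 311*(-1/322) = -490/81 - 311/322 = -182971/26082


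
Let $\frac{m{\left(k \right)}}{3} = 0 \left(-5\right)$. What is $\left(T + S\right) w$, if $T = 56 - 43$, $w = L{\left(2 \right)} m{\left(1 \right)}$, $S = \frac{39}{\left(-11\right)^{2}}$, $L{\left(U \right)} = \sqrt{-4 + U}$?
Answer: $0$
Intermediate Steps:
$S = \frac{39}{121} \approx 0.32231$
$m{\left(k \right)} = 0$ ($m{\left(k \right)} = 3 \cdot 0 \left(-5\right) = 3 \cdot 0 = 0$)
$w = 0$ ($w = \sqrt{-4 + 2} \cdot 0 = \sqrt{-2} \cdot 0 = i \sqrt{2} \cdot 0 = 0$)
$T = 13$ ($T = 56 - 43 = 13$)
$\left(T + S\right) w = \left(13 + \frac{39}{121}\right) 0 = \frac{1612}{121} \cdot 0 = 0$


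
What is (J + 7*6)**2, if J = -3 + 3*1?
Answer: 1764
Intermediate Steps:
J = 0 (J = -3 + 3 = 0)
(J + 7*6)**2 = (0 + 7*6)**2 = (0 + 42)**2 = 42**2 = 1764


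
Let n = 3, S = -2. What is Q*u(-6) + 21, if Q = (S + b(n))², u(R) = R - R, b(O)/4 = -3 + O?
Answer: 21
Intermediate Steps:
b(O) = -12 + 4*O (b(O) = 4*(-3 + O) = -12 + 4*O)
u(R) = 0
Q = 4 (Q = (-2 + (-12 + 4*3))² = (-2 + (-12 + 12))² = (-2 + 0)² = (-2)² = 4)
Q*u(-6) + 21 = 4*0 + 21 = 0 + 21 = 21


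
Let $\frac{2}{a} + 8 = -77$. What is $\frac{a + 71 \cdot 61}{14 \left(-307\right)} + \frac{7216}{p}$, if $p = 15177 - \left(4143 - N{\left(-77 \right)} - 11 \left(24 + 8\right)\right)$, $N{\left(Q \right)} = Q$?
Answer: $- \frac{1526994817}{4131516970} \approx -0.3696$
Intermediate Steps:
$a = - \frac{2}{85}$ ($a = \frac{2}{-8 - 77} = \frac{2}{-85} = 2 \left(- \frac{1}{85}\right) = - \frac{2}{85} \approx -0.023529$)
$p = 11309$ ($p = 15177 - \left(4220 - 11 \left(24 + 8\right)\right) = 15177 + \left(\left(-4143 + 11 \cdot 32\right) - 77\right) = 15177 + \left(\left(-4143 + 352\right) - 77\right) = 15177 - 3868 = 11309$)
$\frac{a + 71 \cdot 61}{14 \left(-307\right)} + \frac{7216}{p} = \frac{- \frac{2}{85} + 71 \cdot 61}{14 \left(-307\right)} + \frac{7216}{11309} = \frac{- \frac{2}{85} + 4331}{-4298} + 7216 \cdot \frac{1}{11309} = \frac{368133}{85} \left(- \frac{1}{4298}\right) + \frac{7216}{11309} = - \frac{368133}{365330} + \frac{7216}{11309} = - \frac{1526994817}{4131516970}$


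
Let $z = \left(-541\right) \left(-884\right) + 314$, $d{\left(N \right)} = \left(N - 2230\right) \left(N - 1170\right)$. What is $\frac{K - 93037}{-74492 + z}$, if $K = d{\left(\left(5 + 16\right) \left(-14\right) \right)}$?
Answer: $\frac{3602099}{404066} \approx 8.9146$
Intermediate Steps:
$d{\left(N \right)} = \left(-2230 + N\right) \left(-1170 + N\right)$
$K = 3695136$ ($K = 2609100 + \left(\left(5 + 16\right) \left(-14\right)\right)^{2} - 3400 \left(5 + 16\right) \left(-14\right) = 2609100 + \left(21 \left(-14\right)\right)^{2} - 3400 \cdot 21 \left(-14\right) = 2609100 + \left(-294\right)^{2} - -999600 = 2609100 + 86436 + 999600 = 3695136$)
$z = 478558$ ($z = 478244 + 314 = 478558$)
$\frac{K - 93037}{-74492 + z} = \frac{3695136 - 93037}{-74492 + 478558} = \frac{3602099}{404066}$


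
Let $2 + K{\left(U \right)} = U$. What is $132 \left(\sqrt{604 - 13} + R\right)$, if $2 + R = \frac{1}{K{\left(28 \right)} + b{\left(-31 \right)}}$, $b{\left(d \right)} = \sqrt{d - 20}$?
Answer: $- \frac{188496}{727} + 132 \sqrt{591} - \frac{132 i \sqrt{51}}{727} \approx 2949.7 - 1.2967 i$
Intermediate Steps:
$b{\left(d \right)} = \sqrt{-20 + d}$
$K{\left(U \right)} = -2 + U$
$R = -2 + \frac{1}{26 + i \sqrt{51}}$ ($R = -2 + \frac{1}{\left(-2 + 28\right) + \sqrt{-20 - 31}} = -2 + \frac{1}{26 + \sqrt{-51}} = -2 + \frac{1}{26 + i \sqrt{51}} \approx -1.9642 - 0.0098231 i$)
$132 \left(\sqrt{604 - 13} + R\right) = 132 \left(\sqrt{604 - 13} + \frac{- 2 \sqrt{51} + 51 i}{\sqrt{51} - 26 i}\right) = 132 \left(\sqrt{591} + \frac{- 2 \sqrt{51} + 51 i}{\sqrt{51} - 26 i}\right) = 132 \sqrt{591} + \frac{132 \left(- 2 \sqrt{51} + 51 i\right)}{\sqrt{51} - 26 i}$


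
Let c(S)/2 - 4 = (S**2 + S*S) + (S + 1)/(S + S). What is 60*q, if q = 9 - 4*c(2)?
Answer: -5580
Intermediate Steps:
c(S) = 8 + 4*S**2 + (1 + S)/S (c(S) = 8 + 2*((S**2 + S*S) + (S + 1)/(S + S)) = 8 + 2*((S**2 + S**2) + (1 + S)/((2*S))) = 8 + 2*(2*S**2 + (1 + S)*(1/(2*S))) = 8 + 2*(2*S**2 + (1 + S)/(2*S)) = 8 + (4*S**2 + (1 + S)/S) = 8 + 4*S**2 + (1 + S)/S)
q = -93 (q = 9 - 4*(9 + 1/2 + 4*2**2) = 9 - 4*(9 + 1/2 + 4*4) = 9 - 4*(9 + 1/2 + 16) = 9 - 4*51/2 = 9 - 102 = -93)
60*q = 60*(-93) = -5580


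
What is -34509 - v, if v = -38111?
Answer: 3602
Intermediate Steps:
-34509 - v = -34509 - 1*(-38111) = -34509 + 38111 = 3602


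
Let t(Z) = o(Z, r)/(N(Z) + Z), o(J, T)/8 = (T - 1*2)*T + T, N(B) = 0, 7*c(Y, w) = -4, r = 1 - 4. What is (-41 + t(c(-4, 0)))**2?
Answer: 43681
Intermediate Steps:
r = -3
c(Y, w) = -4/7 (c(Y, w) = (1/7)*(-4) = -4/7)
o(J, T) = 8*T + 8*T*(-2 + T) (o(J, T) = 8*((T - 1*2)*T + T) = 8*((T - 2)*T + T) = 8*((-2 + T)*T + T) = 8*(T*(-2 + T) + T) = 8*(T + T*(-2 + T)) = 8*T + 8*T*(-2 + T))
t(Z) = 96/Z (t(Z) = (8*(-3)*(-1 - 3))/(0 + Z) = (8*(-3)*(-4))/Z = 96/Z)
(-41 + t(c(-4, 0)))**2 = (-41 + 96/(-4/7))**2 = (-41 + 96*(-7/4))**2 = (-41 - 168)**2 = (-209)**2 = 43681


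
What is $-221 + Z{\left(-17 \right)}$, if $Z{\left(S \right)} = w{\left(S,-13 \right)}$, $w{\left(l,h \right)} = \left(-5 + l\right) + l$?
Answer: $-260$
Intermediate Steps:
$w{\left(l,h \right)} = -5 + 2 l$
$Z{\left(S \right)} = -5 + 2 S$
$-221 + Z{\left(-17 \right)} = -221 + \left(-5 + 2 \left(-17\right)\right) = -221 - 39 = -260$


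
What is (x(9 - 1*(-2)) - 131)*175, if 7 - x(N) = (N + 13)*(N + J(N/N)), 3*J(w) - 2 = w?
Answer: -72100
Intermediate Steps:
J(w) = ⅔ + w/3
x(N) = 7 - (1 + N)*(13 + N) (x(N) = 7 - (N + 13)*(N + (⅔ + (N/N)/3)) = 7 - (13 + N)*(N + (⅔ + (⅓)*1)) = 7 - (13 + N)*(N + (⅔ + ⅓)) = 7 - (13 + N)*(N + 1) = 7 - (13 + N)*(1 + N) = 7 - (1 + N)*(13 + N))
(x(9 - 1*(-2)) - 131)*175 = ((-6 - (9 - 1*(-2))² - 14*(9 - 1*(-2))) - 131)*175 = ((-6 - (9 + 2)² - 14*(9 + 2)) - 131)*175 = ((-6 - 1*11² - 14*11) - 131)*175 = ((-6 - 1*121 - 154) - 131)*175 = ((-6 - 121 - 154) - 131)*175 = (-281 - 131)*175 = -412*175 = -72100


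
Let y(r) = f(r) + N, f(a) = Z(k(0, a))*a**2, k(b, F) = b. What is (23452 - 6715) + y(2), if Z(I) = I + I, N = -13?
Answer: 16724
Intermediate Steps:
Z(I) = 2*I
f(a) = 0 (f(a) = (2*0)*a**2 = 0*a**2 = 0)
y(r) = -13 (y(r) = 0 - 13 = -13)
(23452 - 6715) + y(2) = (23452 - 6715) - 13 = 16737 - 13 = 16724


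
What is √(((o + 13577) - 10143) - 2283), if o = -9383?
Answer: 14*I*√42 ≈ 90.73*I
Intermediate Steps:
√(((o + 13577) - 10143) - 2283) = √(((-9383 + 13577) - 10143) - 2283) = √((4194 - 10143) - 2283) = √(-5949 - 2283) = √(-8232) = 14*I*√42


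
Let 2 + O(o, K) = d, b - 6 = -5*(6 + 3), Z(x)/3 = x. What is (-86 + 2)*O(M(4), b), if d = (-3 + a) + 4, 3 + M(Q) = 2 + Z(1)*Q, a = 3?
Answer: -168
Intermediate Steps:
Z(x) = 3*x
b = -39 (b = 6 - 5*(6 + 3) = 6 - 5*9 = 6 - 45 = -39)
M(Q) = -1 + 3*Q (M(Q) = -3 + (2 + (3*1)*Q) = -3 + (2 + 3*Q) = -1 + 3*Q)
d = 4 (d = (-3 + 3) + 4 = 0 + 4 = 4)
O(o, K) = 2 (O(o, K) = -2 + 4 = 2)
(-86 + 2)*O(M(4), b) = (-86 + 2)*2 = -84*2 = -168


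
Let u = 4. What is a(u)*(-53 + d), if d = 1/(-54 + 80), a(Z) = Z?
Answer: -2754/13 ≈ -211.85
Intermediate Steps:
d = 1/26 ≈ 0.038462
a(u)*(-53 + d) = 4*(-53 + 1/26) = 4*(-1377/26) = -2754/13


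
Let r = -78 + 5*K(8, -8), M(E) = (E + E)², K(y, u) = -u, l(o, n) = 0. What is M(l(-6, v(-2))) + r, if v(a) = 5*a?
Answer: -38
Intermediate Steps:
M(E) = 4*E² (M(E) = (2*E)² = 4*E²)
r = -38 (r = -78 + 5*(-1*(-8)) = -78 + 5*8 = -78 + 40 = -38)
M(l(-6, v(-2))) + r = 4*0² - 38 = 4*0 - 38 = 0 - 38 = -38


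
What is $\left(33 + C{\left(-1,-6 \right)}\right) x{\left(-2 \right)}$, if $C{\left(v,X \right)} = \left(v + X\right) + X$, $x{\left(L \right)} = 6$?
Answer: $120$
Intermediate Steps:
$C{\left(v,X \right)} = v + 2 X$ ($C{\left(v,X \right)} = \left(X + v\right) + X = v + 2 X$)
$\left(33 + C{\left(-1,-6 \right)}\right) x{\left(-2 \right)} = \left(33 + \left(-1 + 2 \left(-6\right)\right)\right) 6 = \left(33 - 13\right) 6 = 20 \cdot 6 = 120$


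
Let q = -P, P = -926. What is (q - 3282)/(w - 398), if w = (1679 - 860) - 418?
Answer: -2356/3 ≈ -785.33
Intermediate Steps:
q = 926 (q = -1*(-926) = 926)
w = 401 (w = 819 - 418 = 401)
(q - 3282)/(w - 398) = (926 - 3282)/(401 - 398) = -2356/3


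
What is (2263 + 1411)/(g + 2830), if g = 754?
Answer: 1837/1792 ≈ 1.0251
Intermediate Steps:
(2263 + 1411)/(g + 2830) = (2263 + 1411)/(754 + 2830) = 3674/3584 = 3674*(1/3584) = 1837/1792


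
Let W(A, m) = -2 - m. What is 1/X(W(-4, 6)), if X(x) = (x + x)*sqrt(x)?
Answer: I*sqrt(2)/64 ≈ 0.022097*I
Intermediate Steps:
X(x) = 2*x**(3/2) (X(x) = (2*x)*sqrt(x) = 2*x**(3/2))
1/X(W(-4, 6)) = 1/(2*(-2 - 1*6)**(3/2)) = 1/(2*(-2 - 6)**(3/2)) = 1/(2*(-8)**(3/2)) = 1/(2*(-16*I*sqrt(2))) = 1/(-32*I*sqrt(2)) = I*sqrt(2)/64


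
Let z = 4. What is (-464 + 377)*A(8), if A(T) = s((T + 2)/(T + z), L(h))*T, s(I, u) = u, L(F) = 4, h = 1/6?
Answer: -2784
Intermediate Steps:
h = 1/6 ≈ 0.16667
A(T) = 4*T
(-464 + 377)*A(8) = (-464 + 377)*(4*8) = -87*32 = -2784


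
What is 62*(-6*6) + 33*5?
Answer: -2067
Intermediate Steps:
62*(-6*6) + 33*5 = 62*(-36) + 165 = -2232 + 165 = -2067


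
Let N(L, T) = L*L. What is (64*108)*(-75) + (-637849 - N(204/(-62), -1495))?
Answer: -1111165693/961 ≈ -1.1563e+6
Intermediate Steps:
N(L, T) = L**2
(64*108)*(-75) + (-637849 - N(204/(-62), -1495)) = (64*108)*(-75) + (-637849 - (204/(-62))**2) = 6912*(-75) + (-637849 - (204*(-1/62))**2) = -518400 + (-637849 - (-102/31)**2) = -518400 + (-637849 - 1*10404/961) = -518400 + (-637849 - 10404/961) = -518400 - 612983293/961 = -1111165693/961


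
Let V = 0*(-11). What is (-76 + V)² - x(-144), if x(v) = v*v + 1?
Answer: -14961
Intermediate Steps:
V = 0
x(v) = 1 + v² (x(v) = v² + 1 = 1 + v²)
(-76 + V)² - x(-144) = (-76 + 0)² - (1 + (-144)²) = (-76)² - (1 + 20736) = 5776 - 1*20737 = 5776 - 20737 = -14961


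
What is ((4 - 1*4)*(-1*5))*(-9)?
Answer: 0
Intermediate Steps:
((4 - 1*4)*(-1*5))*(-9) = ((4 - 4)*(-5))*(-9) = (0*(-5))*(-9) = 0*(-9) = 0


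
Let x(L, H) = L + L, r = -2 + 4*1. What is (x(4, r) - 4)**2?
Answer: 16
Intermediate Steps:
r = 2 (r = -2 + 4 = 2)
x(L, H) = 2*L
(x(4, r) - 4)**2 = (2*4 - 4)**2 = (8 - 4)**2 = 4**2 = 16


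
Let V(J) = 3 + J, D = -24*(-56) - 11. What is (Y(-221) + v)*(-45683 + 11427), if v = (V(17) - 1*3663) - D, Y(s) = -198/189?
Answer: 3580368608/21 ≈ 1.7049e+8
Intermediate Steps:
D = 1333 (D = 1344 - 11 = 1333)
Y(s) = -22/21 (Y(s) = -198*1/189 = -22/21)
v = -4976 (v = ((3 + 17) - 1*3663) - 1*1333 = (20 - 3663) - 1333 = -3643 - 1333 = -4976)
(Y(-221) + v)*(-45683 + 11427) = (-22/21 - 4976)*(-45683 + 11427) = -104518/21*(-34256) = 3580368608/21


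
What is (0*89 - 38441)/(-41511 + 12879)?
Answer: 38441/28632 ≈ 1.3426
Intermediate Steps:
(0*89 - 38441)/(-41511 + 12879) = (0 - 38441)/(-28632) = -38441*(-1/28632) = 38441/28632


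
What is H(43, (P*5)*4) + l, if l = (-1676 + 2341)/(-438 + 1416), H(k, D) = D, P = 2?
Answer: 39785/978 ≈ 40.680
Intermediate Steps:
l = 665/978 ≈ 0.67996
H(43, (P*5)*4) + l = (2*5)*4 + 665/978 = 10*4 + 665/978 = 40 + 665/978 = 39785/978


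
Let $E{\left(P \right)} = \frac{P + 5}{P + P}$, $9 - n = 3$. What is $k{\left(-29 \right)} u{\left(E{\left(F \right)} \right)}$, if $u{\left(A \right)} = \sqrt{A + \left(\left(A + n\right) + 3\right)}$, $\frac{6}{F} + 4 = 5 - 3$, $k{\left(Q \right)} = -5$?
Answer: $- \frac{25 \sqrt{3}}{3} \approx -14.434$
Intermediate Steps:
$F = -3$ ($F = \frac{6}{-4 + \left(5 - 3\right)} = \frac{6}{-4 + 2} = \frac{6}{-2} = 6 \left(- \frac{1}{2}\right) = -3$)
$n = 6$ ($n = 9 - 3 = 6$)
$E{\left(P \right)} = \frac{5 + P}{2 P}$
$u{\left(A \right)} = \sqrt{9 + 2 A}$ ($u{\left(A \right)} = \sqrt{A + \left(\left(A + 6\right) + 3\right)} = \sqrt{A + \left(\left(6 + A\right) + 3\right)} = \sqrt{A + \left(9 + A\right)} = \sqrt{9 + 2 A}$)
$k{\left(-29 \right)} u{\left(E{\left(F \right)} \right)} = - 5 \sqrt{9 + 2 \frac{5 - 3}{2 \left(-3\right)}} = - 5 \sqrt{9 + 2 \cdot \frac{1}{2} \left(- \frac{1}{3}\right) 2} = - 5 \sqrt{9 + 2 \left(- \frac{1}{3}\right)} = - 5 \sqrt{9 - \frac{2}{3}} = - 5 \sqrt{\frac{25}{3}} = - 5 \frac{5 \sqrt{3}}{3} = - \frac{25 \sqrt{3}}{3}$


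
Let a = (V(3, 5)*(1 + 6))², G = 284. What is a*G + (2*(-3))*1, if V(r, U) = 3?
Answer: 125238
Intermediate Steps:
a = 441 (a = (3*(1 + 6))² = (3*7)² = 21² = 441)
a*G + (2*(-3))*1 = 441*284 + (2*(-3))*1 = 125244 - 6*1 = 125244 - 6 = 125238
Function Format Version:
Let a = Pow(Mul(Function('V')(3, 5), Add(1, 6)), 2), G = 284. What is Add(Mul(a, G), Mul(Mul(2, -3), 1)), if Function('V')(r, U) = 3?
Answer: 125238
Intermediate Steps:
a = 441 (a = Pow(Mul(3, Add(1, 6)), 2) = Pow(Mul(3, 7), 2) = Pow(21, 2) = 441)
Add(Mul(a, G), Mul(Mul(2, -3), 1)) = Add(Mul(441, 284), Mul(Mul(2, -3), 1)) = Add(125244, Mul(-6, 1)) = Add(125244, -6) = 125238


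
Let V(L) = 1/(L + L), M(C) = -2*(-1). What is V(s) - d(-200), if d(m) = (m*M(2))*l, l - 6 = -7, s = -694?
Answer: -555201/1388 ≈ -400.00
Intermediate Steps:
l = -1 (l = 6 - 7 = -1)
M(C) = 2
V(L) = 1/(2*L)
d(m) = -2*m (d(m) = (m*2)*(-1) = (2*m)*(-1) = -2*m)
V(s) - d(-200) = (1/2)/(-694) - (-2)*(-200) = (1/2)*(-1/694) - 1*400 = -1/1388 - 400 = -555201/1388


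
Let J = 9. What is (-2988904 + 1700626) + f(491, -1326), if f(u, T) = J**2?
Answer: -1288197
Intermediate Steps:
f(u, T) = 81 (f(u, T) = 9**2 = 81)
(-2988904 + 1700626) + f(491, -1326) = (-2988904 + 1700626) + 81 = -1288278 + 81 = -1288197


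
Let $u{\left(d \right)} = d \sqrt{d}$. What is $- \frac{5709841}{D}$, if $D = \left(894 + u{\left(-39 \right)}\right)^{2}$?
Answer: $- \frac{5709841 i}{69732 \sqrt{39} + 739917 i} \approx -5.7315 - 3.3733 i$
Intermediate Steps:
$u{\left(d \right)} = d^{\frac{3}{2}}$
$D = \left(894 - 39 i \sqrt{39}\right)^{2}$ ($D = \left(894 + \left(-39\right)^{\frac{3}{2}}\right)^{2} = \left(894 - 39 i \sqrt{39}\right)^{2} \approx 7.3992 \cdot 10^{5} - 4.3548 \cdot 10^{5} i$)
$- \frac{5709841}{D} = - \frac{5709841}{739917 - 69732 i \sqrt{39}}$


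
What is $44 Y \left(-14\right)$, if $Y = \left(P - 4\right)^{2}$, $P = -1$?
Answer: $-15400$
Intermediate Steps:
$Y = 25$ ($Y = \left(-1 - 4\right)^{2} = \left(-5\right)^{2} = 25$)
$44 Y \left(-14\right) = 44 \cdot 25 \left(-14\right) = 1100 \left(-14\right) = -15400$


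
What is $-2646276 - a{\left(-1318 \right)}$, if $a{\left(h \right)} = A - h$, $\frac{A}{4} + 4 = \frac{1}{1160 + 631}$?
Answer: $- \frac{4741812202}{1791} \approx -2.6476 \cdot 10^{6}$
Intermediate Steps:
$A = - \frac{28652}{1791}$ ($A = -16 + \frac{4}{1160 + 631} = -16 + \frac{4}{1791} = - \frac{28652}{1791} \approx -15.998$)
$a{\left(h \right)} = - \frac{28652}{1791} - h$
$-2646276 - a{\left(-1318 \right)} = -2646276 - \left(- \frac{28652}{1791} - -1318\right) = -2646276 - \left(- \frac{28652}{1791} + 1318\right) = -2646276 - \frac{2331886}{1791} = - \frac{4741812202}{1791}$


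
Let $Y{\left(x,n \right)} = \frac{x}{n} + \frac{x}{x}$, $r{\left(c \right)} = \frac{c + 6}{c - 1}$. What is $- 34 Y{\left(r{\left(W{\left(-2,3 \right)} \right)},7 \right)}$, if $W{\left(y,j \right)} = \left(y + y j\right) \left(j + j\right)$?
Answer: $- \frac{1870}{49} \approx -38.163$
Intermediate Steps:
$W{\left(y,j \right)} = 2 j \left(y + j y\right)$ ($W{\left(y,j \right)} = \left(y + j y\right) 2 j = 2 j \left(y + j y\right)$)
$r{\left(c \right)} = \frac{6 + c}{-1 + c}$
$Y{\left(x,n \right)} = 1 + \frac{x}{n}$ ($Y{\left(x,n \right)} = \frac{x}{n} + 1 = 1 + \frac{x}{n}$)
$- 34 Y{\left(r{\left(W{\left(-2,3 \right)} \right)},7 \right)} = - 34 \frac{7 + \frac{6 + 2 \cdot 3 \left(-2\right) \left(1 + 3\right)}{-1 + 2 \cdot 3 \left(-2\right) \left(1 + 3\right)}}{7} = - 34 \frac{7 + \frac{6 + 2 \cdot 3 \left(-2\right) 4}{-1 + 2 \cdot 3 \left(-2\right) 4}}{7} = - 34 \frac{7 + \frac{6 - 48}{-1 - 48}}{7} = - 34 \frac{7 + \frac{1}{-49} \left(-42\right)}{7} = - 34 \frac{7 - - \frac{6}{7}}{7} = - 34 \frac{7 + \frac{6}{7}}{7} = - 34 \cdot \frac{1}{7} \cdot \frac{55}{7} = \left(-34\right) \frac{55}{49} = - \frac{1870}{49}$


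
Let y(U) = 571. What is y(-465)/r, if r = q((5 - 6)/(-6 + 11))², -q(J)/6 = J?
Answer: 14275/36 ≈ 396.53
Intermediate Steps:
q(J) = -6*J
r = 36/25 (r = (-6*(5 - 6)/(-6 + 11))² = (-(-6)/5)² = (-6*(-⅕))² = (6/5)² = 36/25 ≈ 1.4400)
y(-465)/r = 571/(36/25) = 571*(25/36) = 14275/36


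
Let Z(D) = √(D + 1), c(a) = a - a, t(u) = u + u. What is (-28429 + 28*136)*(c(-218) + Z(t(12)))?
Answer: -123105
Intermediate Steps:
t(u) = 2*u
c(a) = 0
Z(D) = √(1 + D)
(-28429 + 28*136)*(c(-218) + Z(t(12))) = (-28429 + 28*136)*(0 + √(1 + 2*12)) = (-28429 + 3808)*(0 + √(1 + 24)) = -24621*(0 + √25) = -24621*(0 + 5) = -24621*5 = -123105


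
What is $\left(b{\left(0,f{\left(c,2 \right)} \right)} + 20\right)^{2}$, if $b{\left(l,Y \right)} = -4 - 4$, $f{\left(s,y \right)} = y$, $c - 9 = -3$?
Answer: $144$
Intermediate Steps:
$c = 6$ ($c = 9 - 3 = 6$)
$b{\left(l,Y \right)} = -8$
$\left(b{\left(0,f{\left(c,2 \right)} \right)} + 20\right)^{2} = \left(-8 + 20\right)^{2} = 12^{2} = 144$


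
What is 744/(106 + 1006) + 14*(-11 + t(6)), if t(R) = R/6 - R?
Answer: -31043/139 ≈ -223.33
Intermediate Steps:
t(R) = -5*R/6 (t(R) = R*(⅙) - R = R/6 - R = -5*R/6)
744/(106 + 1006) + 14*(-11 + t(6)) = 744/(106 + 1006) + 14*(-11 - ⅚*6) = 744/1112 + 14*(-11 - 5) = (1/1112)*744 + 14*(-16) = 93/139 - 224 = -31043/139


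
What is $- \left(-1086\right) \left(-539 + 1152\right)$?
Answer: $665718$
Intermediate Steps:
$- \left(-1086\right) \left(-539 + 1152\right) = - \left(-1086\right) 613 = \left(-1\right) \left(-665718\right) = 665718$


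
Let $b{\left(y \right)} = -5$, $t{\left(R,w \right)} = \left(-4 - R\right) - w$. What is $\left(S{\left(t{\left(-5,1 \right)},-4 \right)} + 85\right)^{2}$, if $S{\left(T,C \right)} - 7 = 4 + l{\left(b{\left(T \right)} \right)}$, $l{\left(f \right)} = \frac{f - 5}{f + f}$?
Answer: $9409$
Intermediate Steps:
$t{\left(R,w \right)} = -4 - R - w$
$l{\left(f \right)} = \frac{-5 + f}{2 f}$
$S{\left(T,C \right)} = 12$ ($S{\left(T,C \right)} = 7 + \left(4 + \frac{-5 - 5}{2 \left(-5\right)}\right) = 7 + \left(4 + \frac{1}{2} \left(- \frac{1}{5}\right) \left(-10\right)\right) = 7 + \left(4 + 1\right) = 7 + 5 = 12$)
$\left(S{\left(t{\left(-5,1 \right)},-4 \right)} + 85\right)^{2} = \left(12 + 85\right)^{2} = 97^{2} = 9409$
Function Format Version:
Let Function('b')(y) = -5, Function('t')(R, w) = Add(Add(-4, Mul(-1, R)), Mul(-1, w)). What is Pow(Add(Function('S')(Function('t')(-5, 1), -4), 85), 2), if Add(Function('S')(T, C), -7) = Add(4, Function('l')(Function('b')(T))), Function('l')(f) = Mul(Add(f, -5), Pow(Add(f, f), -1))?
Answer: 9409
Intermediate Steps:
Function('t')(R, w) = Add(-4, Mul(-1, R), Mul(-1, w))
Function('l')(f) = Mul(Rational(1, 2), Pow(f, -1), Add(-5, f)) (Function('l')(f) = Mul(Add(-5, f), Pow(Mul(2, f), -1)) = Mul(Add(-5, f), Mul(Rational(1, 2), Pow(f, -1))) = Mul(Rational(1, 2), Pow(f, -1), Add(-5, f)))
Function('S')(T, C) = 12 (Function('S')(T, C) = Add(7, Add(4, Mul(Rational(1, 2), Pow(-5, -1), Add(-5, -5)))) = Add(7, Add(4, Mul(Rational(1, 2), Rational(-1, 5), -10))) = Add(7, Add(4, 1)) = Add(7, 5) = 12)
Pow(Add(Function('S')(Function('t')(-5, 1), -4), 85), 2) = Pow(Add(12, 85), 2) = Pow(97, 2) = 9409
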